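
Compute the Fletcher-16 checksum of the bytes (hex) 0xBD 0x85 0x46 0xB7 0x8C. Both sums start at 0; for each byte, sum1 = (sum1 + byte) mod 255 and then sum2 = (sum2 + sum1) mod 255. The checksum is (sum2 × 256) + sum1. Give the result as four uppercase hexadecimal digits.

Running sums (mod 255):
  after byte 0 (0xBD): sum1=189, sum2=189
  after byte 1 (0x85): sum1=67, sum2=1
  after byte 2 (0x46): sum1=137, sum2=138
  after byte 3 (0xB7): sum1=65, sum2=203
  after byte 4 (0x8C): sum1=205, sum2=153
Checksum = sum2·256 + sum1 = 153·256 + 205 = 39373 = 0x99CD.

99CD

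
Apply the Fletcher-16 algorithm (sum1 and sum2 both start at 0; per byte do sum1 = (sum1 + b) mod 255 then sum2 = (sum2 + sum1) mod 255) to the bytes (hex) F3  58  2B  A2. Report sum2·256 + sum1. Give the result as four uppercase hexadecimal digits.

D11A

Running sums (mod 255):
  after byte 0 (F3): sum1=243, sum2=243
  after byte 1 (58): sum1=76, sum2=64
  after byte 2 (2B): sum1=119, sum2=183
  after byte 3 (A2): sum1=26, sum2=209
Checksum = sum2·256 + sum1 = 209·256 + 26 = 53530 = 0xD11A.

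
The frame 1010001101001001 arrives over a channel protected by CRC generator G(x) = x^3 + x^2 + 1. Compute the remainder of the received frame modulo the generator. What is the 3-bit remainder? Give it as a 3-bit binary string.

000

Modulo-2 division of 1010001101001001 by 1101:
  pos 0: 1010 XOR 1101 = 0111
  pos 1: 1110 XOR 1101 = 0011
  pos 3: 1101 XOR 1101 = 0000
  pos 7: 1010 XOR 1101 = 0111
  pos 8: 1110 XOR 1101 = 0011
  pos 10: 1110 XOR 1101 = 0011
  pos 12: 1101 XOR 1101 = 0000
Remainder = 000 (zero — the frame passes the CRC check).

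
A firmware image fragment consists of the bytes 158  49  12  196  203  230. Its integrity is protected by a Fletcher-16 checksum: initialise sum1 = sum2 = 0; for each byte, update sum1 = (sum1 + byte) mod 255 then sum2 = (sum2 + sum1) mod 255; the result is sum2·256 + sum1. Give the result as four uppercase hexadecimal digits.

Running sums (mod 255):
  after byte 0 (158): sum1=158, sum2=158
  after byte 1 (49): sum1=207, sum2=110
  after byte 2 (12): sum1=219, sum2=74
  after byte 3 (196): sum1=160, sum2=234
  after byte 4 (203): sum1=108, sum2=87
  after byte 5 (230): sum1=83, sum2=170
Checksum = sum2·256 + sum1 = 170·256 + 83 = 43603 = 0xAA53.

AA53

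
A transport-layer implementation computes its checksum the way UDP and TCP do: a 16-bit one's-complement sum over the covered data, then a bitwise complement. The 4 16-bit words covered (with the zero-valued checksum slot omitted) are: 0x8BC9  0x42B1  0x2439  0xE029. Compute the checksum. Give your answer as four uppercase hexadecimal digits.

2D22

One's-complement addition (fold any carry out of bit 15 back into bit 0):
  0x8BC9 + 0x42B1 = 0x0CE7A
  0xCE7A + 0x2439 = 0x0F2B3
  0xF2B3 + 0xE029 = 0x1D2DC → wrap carry → 0xD2DD
One's-complement sum = 0xD2DD.
Checksum = ~0xD2DD & 0xFFFF = 0x2D22.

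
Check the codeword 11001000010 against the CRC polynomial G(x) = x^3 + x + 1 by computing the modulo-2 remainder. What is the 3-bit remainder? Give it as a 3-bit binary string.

000

Modulo-2 division of 11001000010 by 1011:
  pos 0: 1100 XOR 1011 = 0111
  pos 1: 1111 XOR 1011 = 0100
  pos 2: 1000 XOR 1011 = 0011
  pos 4: 1100 XOR 1011 = 0111
  pos 5: 1110 XOR 1011 = 0101
  pos 6: 1011 XOR 1011 = 0000
Remainder = 000 (zero — the frame passes the CRC check).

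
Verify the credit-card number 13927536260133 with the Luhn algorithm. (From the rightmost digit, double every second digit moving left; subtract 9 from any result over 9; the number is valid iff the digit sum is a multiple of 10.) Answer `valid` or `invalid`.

invalid

From the right, keep odd positions and double even positions (subtract 9 from any doubled value over 9):
  doubled (positions 2,4,...): 6 0 4 6 5 9 2 → sum 32
  kept (positions 1,3,...): 3 1 6 6 5 2 3 → sum 26
Total = 58.
58 mod 10 = 8, so the number is invalid.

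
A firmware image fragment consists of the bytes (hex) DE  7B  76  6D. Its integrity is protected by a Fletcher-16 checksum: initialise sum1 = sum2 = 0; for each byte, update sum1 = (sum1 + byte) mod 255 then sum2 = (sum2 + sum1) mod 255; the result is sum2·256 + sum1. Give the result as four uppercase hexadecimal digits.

Running sums (mod 255):
  after byte 0 (DE): sum1=222, sum2=222
  after byte 1 (7B): sum1=90, sum2=57
  after byte 2 (76): sum1=208, sum2=10
  after byte 3 (6D): sum1=62, sum2=72
Checksum = sum2·256 + sum1 = 72·256 + 62 = 18494 = 0x483E.

483E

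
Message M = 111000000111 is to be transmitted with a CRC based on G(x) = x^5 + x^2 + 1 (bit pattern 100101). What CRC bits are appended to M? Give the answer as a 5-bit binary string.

Append 5 zeros: 11100000011100000. Divide by 100101 (XOR where the leading bit is 1):
  pos 0: 111000 XOR 100101 = 011101
  pos 1: 111010 XOR 100101 = 011111
  pos 2: 111110 XOR 100101 = 011011
  pos 3: 110110 XOR 100101 = 010011
  pos 4: 100111 XOR 100101 = 000010
  pos 8: 101100 XOR 100101 = 001001
  pos 10: 100100 XOR 100101 = 000001
Remainder (last 5 bits) = 00010. This is the CRC / FCS.

00010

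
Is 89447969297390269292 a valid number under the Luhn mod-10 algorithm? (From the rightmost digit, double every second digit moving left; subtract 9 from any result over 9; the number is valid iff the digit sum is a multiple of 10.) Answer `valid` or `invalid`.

From the right, keep odd positions and double even positions (subtract 9 from any doubled value over 9):
  doubled (positions 2,4,...): 9 9 4 9 5 4 3 5 8 7 → sum 63
  kept (positions 1,3,...): 2 2 6 0 3 9 9 9 4 9 → sum 53
Total = 116.
116 mod 10 = 6, so the number is invalid.

invalid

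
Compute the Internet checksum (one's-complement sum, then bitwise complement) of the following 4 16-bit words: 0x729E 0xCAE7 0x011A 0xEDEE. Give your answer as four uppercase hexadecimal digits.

D370

One's-complement addition (fold any carry out of bit 15 back into bit 0):
  0x729E + 0xCAE7 = 0x13D85 → wrap carry → 0x3D86
  0x3D86 + 0x011A = 0x03EA0
  0x3EA0 + 0xEDEE = 0x12C8E → wrap carry → 0x2C8F
One's-complement sum = 0x2C8F.
Checksum = ~0x2C8F & 0xFFFF = 0xD370.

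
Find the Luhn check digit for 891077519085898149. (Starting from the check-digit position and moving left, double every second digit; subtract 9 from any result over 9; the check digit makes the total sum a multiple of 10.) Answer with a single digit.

Partial digits right→left: 9 4 1 8 9 8 5 8 0 9 1 5 7 7 0 1 9 8
Double every second digit counting from the check-digit position (so the 1st, 3rd, 5th, ... of the partial from the right).
  doubled (with −9 where >9): 9 2 9 1 0 2 5 0 9 → sum 37
  kept as-is: 4 8 8 8 9 5 7 1 8 → sum 58
Total = 37 + 58 = 95.
Check digit = (10 − (95 mod 10)) mod 10 = 5.

5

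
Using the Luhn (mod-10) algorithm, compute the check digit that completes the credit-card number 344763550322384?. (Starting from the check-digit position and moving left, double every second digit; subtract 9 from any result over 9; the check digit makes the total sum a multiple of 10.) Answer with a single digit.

2

Partial digits right→left: 4 8 3 2 2 3 0 5 5 3 6 7 4 4 3
Double every second digit counting from the check-digit position (so the 1st, 3rd, 5th, ... of the partial from the right).
  doubled (with −9 where >9): 8 6 4 0 1 3 8 6 → sum 36
  kept as-is: 8 2 3 5 3 7 4 → sum 32
Total = 36 + 32 = 68.
Check digit = (10 − (68 mod 10)) mod 10 = 2.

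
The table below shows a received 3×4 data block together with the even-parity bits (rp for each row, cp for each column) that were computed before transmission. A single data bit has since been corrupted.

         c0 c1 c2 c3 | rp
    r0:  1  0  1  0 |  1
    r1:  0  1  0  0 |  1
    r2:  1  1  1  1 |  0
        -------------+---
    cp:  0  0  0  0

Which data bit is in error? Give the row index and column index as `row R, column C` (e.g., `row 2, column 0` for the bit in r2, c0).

row 0, column 3

Recompute each row's even parity and compare to rp:
  r0: data parity 0, sent rp 1 → mismatch
  r1: data parity 1, sent rp 1 → ok
  r2: data parity 0, sent rp 0 → ok
Recompute each column's even parity and compare to cp:
  c0: data parity 0, sent cp 0 → ok
  c1: data parity 0, sent cp 0 → ok
  c2: data parity 0, sent cp 0 → ok
  c3: data parity 1, sent cp 0 → mismatch
Exactly one row (r0) and one column (c3) fail → the flipped bit is at their intersection.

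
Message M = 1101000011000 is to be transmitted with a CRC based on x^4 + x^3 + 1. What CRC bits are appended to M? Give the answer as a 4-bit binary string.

Append 4 zeros: 11010000110000000. Divide by 11001 (XOR where the leading bit is 1):
  pos 0: 11010 XOR 11001 = 00011
  pos 3: 11000 XOR 11001 = 00001
  pos 7: 11100 XOR 11001 = 00101
  pos 9: 10100 XOR 11001 = 01101
  pos 10: 11010 XOR 11001 = 00011
Remainder (last 4 bits) = 1100. This is the CRC / FCS.

1100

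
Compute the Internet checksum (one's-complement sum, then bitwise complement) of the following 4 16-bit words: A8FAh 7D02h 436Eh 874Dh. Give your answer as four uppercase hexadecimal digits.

0F47

One's-complement addition (fold any carry out of bit 15 back into bit 0):
  0xA8FA + 0x7D02 = 0x125FC → wrap carry → 0x25FD
  0x25FD + 0x436E = 0x0696B
  0x696B + 0x874D = 0x0F0B8
One's-complement sum = 0xF0B8.
Checksum = ~0xF0B8 & 0xFFFF = 0x0F47.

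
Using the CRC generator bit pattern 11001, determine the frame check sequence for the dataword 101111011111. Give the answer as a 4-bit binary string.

0111

Append 4 zeros: 1011110111110000. Divide by 11001 (XOR where the leading bit is 1):
  pos 0: 10111 XOR 11001 = 01110
  pos 1: 11101 XOR 11001 = 00100
  pos 3: 10001 XOR 11001 = 01000
  pos 4: 10001 XOR 11001 = 01000
  pos 5: 10001 XOR 11001 = 01000
  pos 6: 10001 XOR 11001 = 01000
  pos 7: 10001 XOR 11001 = 01000
  pos 8: 10000 XOR 11001 = 01001
  pos 9: 10010 XOR 11001 = 01011
  pos 10: 10110 XOR 11001 = 01111
  pos 11: 11110 XOR 11001 = 00111
Remainder (last 4 bits) = 0111. This is the CRC / FCS.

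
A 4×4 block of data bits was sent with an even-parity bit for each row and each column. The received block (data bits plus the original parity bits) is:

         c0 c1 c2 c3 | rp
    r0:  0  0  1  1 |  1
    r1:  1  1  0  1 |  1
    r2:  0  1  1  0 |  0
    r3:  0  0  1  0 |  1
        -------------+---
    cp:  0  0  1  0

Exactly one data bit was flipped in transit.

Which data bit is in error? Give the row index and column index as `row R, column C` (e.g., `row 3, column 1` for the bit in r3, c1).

row 0, column 0

Recompute each row's even parity and compare to rp:
  r0: data parity 0, sent rp 1 → mismatch
  r1: data parity 1, sent rp 1 → ok
  r2: data parity 0, sent rp 0 → ok
  r3: data parity 1, sent rp 1 → ok
Recompute each column's even parity and compare to cp:
  c0: data parity 1, sent cp 0 → mismatch
  c1: data parity 0, sent cp 0 → ok
  c2: data parity 1, sent cp 1 → ok
  c3: data parity 0, sent cp 0 → ok
Exactly one row (r0) and one column (c0) fail → the flipped bit is at their intersection.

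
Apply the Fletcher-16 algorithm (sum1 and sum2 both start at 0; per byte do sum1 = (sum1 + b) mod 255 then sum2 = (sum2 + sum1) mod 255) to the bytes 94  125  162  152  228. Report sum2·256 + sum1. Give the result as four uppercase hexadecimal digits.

CBFB

Running sums (mod 255):
  after byte 0 (94): sum1=94, sum2=94
  after byte 1 (125): sum1=219, sum2=58
  after byte 2 (162): sum1=126, sum2=184
  after byte 3 (152): sum1=23, sum2=207
  after byte 4 (228): sum1=251, sum2=203
Checksum = sum2·256 + sum1 = 203·256 + 251 = 52219 = 0xCBFB.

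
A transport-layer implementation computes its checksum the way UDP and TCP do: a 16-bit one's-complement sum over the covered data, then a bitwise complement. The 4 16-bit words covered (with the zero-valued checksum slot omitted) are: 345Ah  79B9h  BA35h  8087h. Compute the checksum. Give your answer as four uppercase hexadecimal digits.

One's-complement addition (fold any carry out of bit 15 back into bit 0):
  0x345A + 0x79B9 = 0x0AE13
  0xAE13 + 0xBA35 = 0x16848 → wrap carry → 0x6849
  0x6849 + 0x8087 = 0x0E8D0
One's-complement sum = 0xE8D0.
Checksum = ~0xE8D0 & 0xFFFF = 0x172F.

172F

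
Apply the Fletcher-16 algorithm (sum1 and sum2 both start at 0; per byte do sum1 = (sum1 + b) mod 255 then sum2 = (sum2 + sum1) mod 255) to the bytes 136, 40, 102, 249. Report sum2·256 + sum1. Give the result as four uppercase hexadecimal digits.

6111

Running sums (mod 255):
  after byte 0 (136): sum1=136, sum2=136
  after byte 1 (40): sum1=176, sum2=57
  after byte 2 (102): sum1=23, sum2=80
  after byte 3 (249): sum1=17, sum2=97
Checksum = sum2·256 + sum1 = 97·256 + 17 = 24849 = 0x6111.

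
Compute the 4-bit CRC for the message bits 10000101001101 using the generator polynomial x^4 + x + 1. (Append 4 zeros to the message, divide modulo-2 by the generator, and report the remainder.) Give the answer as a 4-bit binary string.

1000

Append 4 zeros: 100001010011010000. Divide by 10011 (XOR where the leading bit is 1):
  pos 0: 10000 XOR 10011 = 00011
  pos 3: 11101 XOR 10011 = 01110
  pos 4: 11100 XOR 10011 = 01111
  pos 5: 11110 XOR 10011 = 01101
  pos 6: 11011 XOR 10011 = 01000
  pos 7: 10001 XOR 10011 = 00010
  pos 10: 10010 XOR 10011 = 00001
Remainder (last 4 bits) = 1000. This is the CRC / FCS.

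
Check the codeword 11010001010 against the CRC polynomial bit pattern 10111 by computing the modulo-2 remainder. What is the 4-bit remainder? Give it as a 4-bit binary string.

0111

Modulo-2 division of 11010001010 by 10111:
  pos 0: 11010 XOR 10111 = 01101
  pos 1: 11010 XOR 10111 = 01101
  pos 2: 11010 XOR 10111 = 01101
  pos 3: 11011 XOR 10111 = 01100
  pos 4: 11000 XOR 10111 = 01111
  pos 5: 11111 XOR 10111 = 01000
  pos 6: 10000 XOR 10111 = 00111
Remainder = 0111 (nonzero — an error is detected).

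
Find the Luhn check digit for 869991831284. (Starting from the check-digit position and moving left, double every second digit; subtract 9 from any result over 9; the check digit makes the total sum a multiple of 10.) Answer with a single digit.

5

Partial digits right→left: 4 8 2 1 3 8 1 9 9 9 6 8
Double every second digit counting from the check-digit position (so the 1st, 3rd, 5th, ... of the partial from the right).
  doubled (with −9 where >9): 8 4 6 2 9 3 → sum 32
  kept as-is: 8 1 8 9 9 8 → sum 43
Total = 32 + 43 = 75.
Check digit = (10 − (75 mod 10)) mod 10 = 5.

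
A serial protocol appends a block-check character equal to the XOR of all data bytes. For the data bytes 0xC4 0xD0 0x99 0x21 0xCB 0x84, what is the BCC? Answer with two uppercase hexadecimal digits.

E3

XOR the bytes together:
  start with 0xC4
  0xC4 ⊕ 0xD0 = 0x14
  0x14 ⊕ 0x99 = 0x8D
  0x8D ⊕ 0x21 = 0xAC
  0xAC ⊕ 0xCB = 0x67
  0x67 ⊕ 0x84 = 0xE3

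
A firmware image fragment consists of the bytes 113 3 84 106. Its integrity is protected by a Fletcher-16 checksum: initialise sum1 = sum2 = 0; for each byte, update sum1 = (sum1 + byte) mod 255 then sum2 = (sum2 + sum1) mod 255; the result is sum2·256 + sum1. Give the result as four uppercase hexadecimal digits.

E133

Running sums (mod 255):
  after byte 0 (113): sum1=113, sum2=113
  after byte 1 (3): sum1=116, sum2=229
  after byte 2 (84): sum1=200, sum2=174
  after byte 3 (106): sum1=51, sum2=225
Checksum = sum2·256 + sum1 = 225·256 + 51 = 57651 = 0xE133.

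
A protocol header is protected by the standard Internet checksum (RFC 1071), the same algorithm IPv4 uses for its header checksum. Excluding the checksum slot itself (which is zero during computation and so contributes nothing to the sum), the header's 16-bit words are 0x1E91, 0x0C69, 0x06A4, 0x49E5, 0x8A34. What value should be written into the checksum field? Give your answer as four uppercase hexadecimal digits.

FA47

One's-complement addition (fold any carry out of bit 15 back into bit 0):
  0x1E91 + 0x0C69 = 0x02AFA
  0x2AFA + 0x06A4 = 0x0319E
  0x319E + 0x49E5 = 0x07B83
  0x7B83 + 0x8A34 = 0x105B7 → wrap carry → 0x05B8
One's-complement sum = 0x05B8.
Checksum = ~0x05B8 & 0xFFFF = 0xFA47.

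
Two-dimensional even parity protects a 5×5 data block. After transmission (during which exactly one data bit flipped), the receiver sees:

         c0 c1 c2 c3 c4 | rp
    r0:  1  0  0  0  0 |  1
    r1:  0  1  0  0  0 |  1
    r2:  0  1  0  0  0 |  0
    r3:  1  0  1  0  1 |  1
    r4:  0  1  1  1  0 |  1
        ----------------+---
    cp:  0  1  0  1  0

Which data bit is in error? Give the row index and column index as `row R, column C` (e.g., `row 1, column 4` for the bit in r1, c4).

Recompute each row's even parity and compare to rp:
  r0: data parity 1, sent rp 1 → ok
  r1: data parity 1, sent rp 1 → ok
  r2: data parity 1, sent rp 0 → mismatch
  r3: data parity 1, sent rp 1 → ok
  r4: data parity 1, sent rp 1 → ok
Recompute each column's even parity and compare to cp:
  c0: data parity 0, sent cp 0 → ok
  c1: data parity 1, sent cp 1 → ok
  c2: data parity 0, sent cp 0 → ok
  c3: data parity 1, sent cp 1 → ok
  c4: data parity 1, sent cp 0 → mismatch
Exactly one row (r2) and one column (c4) fail → the flipped bit is at their intersection.

row 2, column 4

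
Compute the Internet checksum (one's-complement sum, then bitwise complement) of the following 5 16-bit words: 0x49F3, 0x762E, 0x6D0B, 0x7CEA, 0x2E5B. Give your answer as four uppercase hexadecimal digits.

One's-complement addition (fold any carry out of bit 15 back into bit 0):
  0x49F3 + 0x762E = 0x0C021
  0xC021 + 0x6D0B = 0x12D2C → wrap carry → 0x2D2D
  0x2D2D + 0x7CEA = 0x0AA17
  0xAA17 + 0x2E5B = 0x0D872
One's-complement sum = 0xD872.
Checksum = ~0xD872 & 0xFFFF = 0x278D.

278D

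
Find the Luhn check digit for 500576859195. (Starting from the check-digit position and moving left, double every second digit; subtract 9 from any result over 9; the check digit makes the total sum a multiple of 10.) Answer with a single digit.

Partial digits right→left: 5 9 1 9 5 8 6 7 5 0 0 5
Double every second digit counting from the check-digit position (so the 1st, 3rd, 5th, ... of the partial from the right).
  doubled (with −9 where >9): 1 2 1 3 1 0 → sum 8
  kept as-is: 9 9 8 7 0 5 → sum 38
Total = 8 + 38 = 46.
Check digit = (10 − (46 mod 10)) mod 10 = 4.

4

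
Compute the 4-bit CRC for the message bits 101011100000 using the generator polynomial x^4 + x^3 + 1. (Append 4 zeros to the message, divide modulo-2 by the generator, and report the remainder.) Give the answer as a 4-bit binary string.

0101

Append 4 zeros: 1010111000000000. Divide by 11001 (XOR where the leading bit is 1):
  pos 0: 10101 XOR 11001 = 01100
  pos 1: 11001 XOR 11001 = 00000
  pos 6: 10000 XOR 11001 = 01001
  pos 7: 10010 XOR 11001 = 01011
  pos 8: 10110 XOR 11001 = 01111
  pos 9: 11110 XOR 11001 = 00111
  pos 11: 11100 XOR 11001 = 00101
Remainder (last 4 bits) = 0101. This is the CRC / FCS.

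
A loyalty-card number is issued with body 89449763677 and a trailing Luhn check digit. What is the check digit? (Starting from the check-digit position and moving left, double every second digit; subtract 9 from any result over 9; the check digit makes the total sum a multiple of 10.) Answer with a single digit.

Partial digits right→left: 7 7 6 3 6 7 9 4 4 9 8
Double every second digit counting from the check-digit position (so the 1st, 3rd, 5th, ... of the partial from the right).
  doubled (with −9 where >9): 5 3 3 9 8 7 → sum 35
  kept as-is: 7 3 7 4 9 → sum 30
Total = 35 + 30 = 65.
Check digit = (10 − (65 mod 10)) mod 10 = 5.

5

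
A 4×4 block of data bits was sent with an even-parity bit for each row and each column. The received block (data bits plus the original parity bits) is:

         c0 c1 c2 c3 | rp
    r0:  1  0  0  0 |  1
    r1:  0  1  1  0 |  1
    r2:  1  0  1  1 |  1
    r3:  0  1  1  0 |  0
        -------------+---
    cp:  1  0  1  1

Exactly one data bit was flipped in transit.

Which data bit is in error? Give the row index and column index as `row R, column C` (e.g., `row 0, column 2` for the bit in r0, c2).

Recompute each row's even parity and compare to rp:
  r0: data parity 1, sent rp 1 → ok
  r1: data parity 0, sent rp 1 → mismatch
  r2: data parity 1, sent rp 1 → ok
  r3: data parity 0, sent rp 0 → ok
Recompute each column's even parity and compare to cp:
  c0: data parity 0, sent cp 1 → mismatch
  c1: data parity 0, sent cp 0 → ok
  c2: data parity 1, sent cp 1 → ok
  c3: data parity 1, sent cp 1 → ok
Exactly one row (r1) and one column (c0) fail → the flipped bit is at their intersection.

row 1, column 0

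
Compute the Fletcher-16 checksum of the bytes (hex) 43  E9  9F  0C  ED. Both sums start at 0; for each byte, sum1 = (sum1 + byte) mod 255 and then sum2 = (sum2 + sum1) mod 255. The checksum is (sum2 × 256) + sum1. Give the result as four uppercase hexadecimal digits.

Running sums (mod 255):
  after byte 0 (43): sum1=67, sum2=67
  after byte 1 (E9): sum1=45, sum2=112
  after byte 2 (9F): sum1=204, sum2=61
  after byte 3 (0C): sum1=216, sum2=22
  after byte 4 (ED): sum1=198, sum2=220
Checksum = sum2·256 + sum1 = 220·256 + 198 = 56518 = 0xDCC6.

DCC6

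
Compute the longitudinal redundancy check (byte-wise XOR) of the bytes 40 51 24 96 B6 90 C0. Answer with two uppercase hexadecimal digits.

45

XOR the bytes together:
  start with 0x40
  0x40 ⊕ 0x51 = 0x11
  0x11 ⊕ 0x24 = 0x35
  0x35 ⊕ 0x96 = 0xA3
  0xA3 ⊕ 0xB6 = 0x15
  0x15 ⊕ 0x90 = 0x85
  0x85 ⊕ 0xC0 = 0x45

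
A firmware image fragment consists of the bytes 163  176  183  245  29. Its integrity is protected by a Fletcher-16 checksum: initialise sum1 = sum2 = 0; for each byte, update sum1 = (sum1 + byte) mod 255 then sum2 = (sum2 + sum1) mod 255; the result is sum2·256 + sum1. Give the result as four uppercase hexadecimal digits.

Running sums (mod 255):
  after byte 0 (163): sum1=163, sum2=163
  after byte 1 (176): sum1=84, sum2=247
  after byte 2 (183): sum1=12, sum2=4
  after byte 3 (245): sum1=2, sum2=6
  after byte 4 (29): sum1=31, sum2=37
Checksum = sum2·256 + sum1 = 37·256 + 31 = 9503 = 0x251F.

251F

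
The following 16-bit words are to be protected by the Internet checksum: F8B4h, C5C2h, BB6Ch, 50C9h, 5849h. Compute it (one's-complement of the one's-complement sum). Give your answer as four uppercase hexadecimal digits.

DD08

One's-complement addition (fold any carry out of bit 15 back into bit 0):
  0xF8B4 + 0xC5C2 = 0x1BE76 → wrap carry → 0xBE77
  0xBE77 + 0xBB6C = 0x179E3 → wrap carry → 0x79E4
  0x79E4 + 0x50C9 = 0x0CAAD
  0xCAAD + 0x5849 = 0x122F6 → wrap carry → 0x22F7
One's-complement sum = 0x22F7.
Checksum = ~0x22F7 & 0xFFFF = 0xDD08.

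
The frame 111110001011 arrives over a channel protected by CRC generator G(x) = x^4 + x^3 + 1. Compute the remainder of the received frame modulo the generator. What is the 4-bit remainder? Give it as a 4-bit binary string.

Modulo-2 division of 111110001011 by 11001:
  pos 0: 11111 XOR 11001 = 00110
  pos 2: 11000 XOR 11001 = 00001
  pos 6: 10101 XOR 11001 = 01100
  pos 7: 11001 XOR 11001 = 00000
Remainder = 0000 (zero — the frame passes the CRC check).

0000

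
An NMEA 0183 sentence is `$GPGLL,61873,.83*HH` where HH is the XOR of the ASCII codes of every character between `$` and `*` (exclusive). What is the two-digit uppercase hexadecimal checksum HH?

XOR the ASCII codes of the payload characters:
  'G' = 0x47 → acc = 0x47
  'P' = 0x50 → acc = 0x17
  'G' = 0x47 → acc = 0x50
  'L' = 0x4C → acc = 0x1C
  'L' = 0x4C → acc = 0x50
  ',' = 0x2C → acc = 0x7C
  '6' = 0x36 → acc = 0x4A
  '1' = 0x31 → acc = 0x7B
  '8' = 0x38 → acc = 0x43
  '7' = 0x37 → acc = 0x74
  '3' = 0x33 → acc = 0x47
  ',' = 0x2C → acc = 0x6B
  '.' = 0x2E → acc = 0x45
  '8' = 0x38 → acc = 0x7D
  '3' = 0x33 → acc = 0x4E
Checksum = 0x4E.

4E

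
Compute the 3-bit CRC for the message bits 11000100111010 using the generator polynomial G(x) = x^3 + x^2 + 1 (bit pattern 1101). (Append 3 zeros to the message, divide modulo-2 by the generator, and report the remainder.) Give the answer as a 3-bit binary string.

011

Append 3 zeros: 11000100111010000. Divide by 1101 (XOR where the leading bit is 1):
  pos 0: 1100 XOR 1101 = 0001
  pos 3: 1010 XOR 1101 = 0111
  pos 4: 1110 XOR 1101 = 0011
  pos 6: 1111 XOR 1101 = 0010
  pos 8: 1010 XOR 1101 = 0111
  pos 9: 1111 XOR 1101 = 0010
  pos 11: 1000 XOR 1101 = 0101
  pos 12: 1010 XOR 1101 = 0111
  pos 13: 1110 XOR 1101 = 0011
Remainder (last 3 bits) = 011. This is the CRC / FCS.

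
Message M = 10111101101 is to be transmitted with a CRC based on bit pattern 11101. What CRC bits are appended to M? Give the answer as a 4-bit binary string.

0101

Append 4 zeros: 101111011010000. Divide by 11101 (XOR where the leading bit is 1):
  pos 0: 10111 XOR 11101 = 01010
  pos 1: 10101 XOR 11101 = 01000
  pos 2: 10000 XOR 11101 = 01101
  pos 3: 11011 XOR 11101 = 00110
  pos 5: 11010 XOR 11101 = 00111
  pos 7: 11110 XOR 11101 = 00011
  pos 10: 11000 XOR 11101 = 00101
Remainder (last 4 bits) = 0101. This is the CRC / FCS.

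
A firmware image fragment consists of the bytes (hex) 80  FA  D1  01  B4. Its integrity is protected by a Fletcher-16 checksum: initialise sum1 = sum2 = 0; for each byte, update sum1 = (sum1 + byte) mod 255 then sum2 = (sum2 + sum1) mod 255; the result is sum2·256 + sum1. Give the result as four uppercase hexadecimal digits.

9A03

Running sums (mod 255):
  after byte 0 (80): sum1=128, sum2=128
  after byte 1 (FA): sum1=123, sum2=251
  after byte 2 (D1): sum1=77, sum2=73
  after byte 3 (01): sum1=78, sum2=151
  after byte 4 (B4): sum1=3, sum2=154
Checksum = sum2·256 + sum1 = 154·256 + 3 = 39427 = 0x9A03.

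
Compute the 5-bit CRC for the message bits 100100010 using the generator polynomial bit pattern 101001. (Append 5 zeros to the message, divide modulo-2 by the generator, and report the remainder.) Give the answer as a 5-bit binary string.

10100

Append 5 zeros: 10010001000000. Divide by 101001 (XOR where the leading bit is 1):
  pos 0: 100100 XOR 101001 = 001101
  pos 2: 110101 XOR 101001 = 011100
  pos 3: 111000 XOR 101001 = 010001
  pos 4: 100010 XOR 101001 = 001011
  pos 6: 101100 XOR 101001 = 000101
Remainder (last 5 bits) = 10100. This is the CRC / FCS.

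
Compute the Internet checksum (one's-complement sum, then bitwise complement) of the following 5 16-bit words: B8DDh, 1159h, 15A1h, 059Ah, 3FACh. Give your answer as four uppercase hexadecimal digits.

DAE1

One's-complement addition (fold any carry out of bit 15 back into bit 0):
  0xB8DD + 0x1159 = 0x0CA36
  0xCA36 + 0x15A1 = 0x0DFD7
  0xDFD7 + 0x059A = 0x0E571
  0xE571 + 0x3FAC = 0x1251D → wrap carry → 0x251E
One's-complement sum = 0x251E.
Checksum = ~0x251E & 0xFFFF = 0xDAE1.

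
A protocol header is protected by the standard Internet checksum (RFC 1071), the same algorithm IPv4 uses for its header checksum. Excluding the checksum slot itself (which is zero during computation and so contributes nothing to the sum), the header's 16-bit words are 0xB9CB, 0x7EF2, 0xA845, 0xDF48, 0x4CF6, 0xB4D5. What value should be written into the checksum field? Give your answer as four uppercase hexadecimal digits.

One's-complement addition (fold any carry out of bit 15 back into bit 0):
  0xB9CB + 0x7EF2 = 0x138BD → wrap carry → 0x38BE
  0x38BE + 0xA845 = 0x0E103
  0xE103 + 0xDF48 = 0x1C04B → wrap carry → 0xC04C
  0xC04C + 0x4CF6 = 0x10D42 → wrap carry → 0x0D43
  0x0D43 + 0xB4D5 = 0x0C218
One's-complement sum = 0xC218.
Checksum = ~0xC218 & 0xFFFF = 0x3DE7.

3DE7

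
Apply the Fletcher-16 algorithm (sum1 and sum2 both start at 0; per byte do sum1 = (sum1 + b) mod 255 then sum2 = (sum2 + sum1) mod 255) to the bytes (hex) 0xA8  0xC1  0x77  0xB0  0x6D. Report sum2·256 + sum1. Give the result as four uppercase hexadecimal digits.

8700

Running sums (mod 255):
  after byte 0 (0xA8): sum1=168, sum2=168
  after byte 1 (0xC1): sum1=106, sum2=19
  after byte 2 (0x77): sum1=225, sum2=244
  after byte 3 (0xB0): sum1=146, sum2=135
  after byte 4 (0x6D): sum1=0, sum2=135
Checksum = sum2·256 + sum1 = 135·256 + 0 = 34560 = 0x8700.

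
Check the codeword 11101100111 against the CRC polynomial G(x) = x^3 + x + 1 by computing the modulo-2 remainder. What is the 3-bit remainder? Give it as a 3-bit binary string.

000

Modulo-2 division of 11101100111 by 1011:
  pos 0: 1110 XOR 1011 = 0101
  pos 1: 1011 XOR 1011 = 0000
  pos 5: 1001 XOR 1011 = 0010
  pos 7: 1011 XOR 1011 = 0000
Remainder = 000 (zero — the frame passes the CRC check).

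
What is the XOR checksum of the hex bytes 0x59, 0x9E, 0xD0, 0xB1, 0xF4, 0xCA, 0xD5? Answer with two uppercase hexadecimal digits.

XOR the bytes together:
  start with 0x59
  0x59 ⊕ 0x9E = 0xC7
  0xC7 ⊕ 0xD0 = 0x17
  0x17 ⊕ 0xB1 = 0xA6
  0xA6 ⊕ 0xF4 = 0x52
  0x52 ⊕ 0xCA = 0x98
  0x98 ⊕ 0xD5 = 0x4D

4D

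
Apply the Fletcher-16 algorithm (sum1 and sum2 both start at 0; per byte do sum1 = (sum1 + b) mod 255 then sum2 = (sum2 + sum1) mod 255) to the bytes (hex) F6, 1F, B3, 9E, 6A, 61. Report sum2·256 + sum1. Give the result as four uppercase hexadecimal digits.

Running sums (mod 255):
  after byte 0 (F6): sum1=246, sum2=246
  after byte 1 (1F): sum1=22, sum2=13
  after byte 2 (B3): sum1=201, sum2=214
  after byte 3 (9E): sum1=104, sum2=63
  after byte 4 (6A): sum1=210, sum2=18
  after byte 5 (61): sum1=52, sum2=70
Checksum = sum2·256 + sum1 = 70·256 + 52 = 17972 = 0x4634.

4634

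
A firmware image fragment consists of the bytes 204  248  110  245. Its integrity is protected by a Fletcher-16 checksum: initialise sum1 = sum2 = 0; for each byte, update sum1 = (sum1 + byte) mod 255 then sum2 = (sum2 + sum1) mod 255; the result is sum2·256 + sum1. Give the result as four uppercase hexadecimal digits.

F02A

Running sums (mod 255):
  after byte 0 (204): sum1=204, sum2=204
  after byte 1 (248): sum1=197, sum2=146
  after byte 2 (110): sum1=52, sum2=198
  after byte 3 (245): sum1=42, sum2=240
Checksum = sum2·256 + sum1 = 240·256 + 42 = 61482 = 0xF02A.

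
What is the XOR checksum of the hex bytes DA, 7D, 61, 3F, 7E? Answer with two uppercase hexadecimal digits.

XOR the bytes together:
  start with 0xDA
  0xDA ⊕ 0x7D = 0xA7
  0xA7 ⊕ 0x61 = 0xC6
  0xC6 ⊕ 0x3F = 0xF9
  0xF9 ⊕ 0x7E = 0x87

87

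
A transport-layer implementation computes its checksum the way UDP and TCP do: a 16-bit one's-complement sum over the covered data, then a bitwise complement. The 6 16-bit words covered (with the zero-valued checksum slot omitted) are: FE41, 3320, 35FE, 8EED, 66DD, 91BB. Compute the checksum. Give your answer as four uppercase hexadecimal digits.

1119

One's-complement addition (fold any carry out of bit 15 back into bit 0):
  0xFE41 + 0x3320 = 0x13161 → wrap carry → 0x3162
  0x3162 + 0x35FE = 0x06760
  0x6760 + 0x8EED = 0x0F64D
  0xF64D + 0x66DD = 0x15D2A → wrap carry → 0x5D2B
  0x5D2B + 0x91BB = 0x0EEE6
One's-complement sum = 0xEEE6.
Checksum = ~0xEEE6 & 0xFFFF = 0x1119.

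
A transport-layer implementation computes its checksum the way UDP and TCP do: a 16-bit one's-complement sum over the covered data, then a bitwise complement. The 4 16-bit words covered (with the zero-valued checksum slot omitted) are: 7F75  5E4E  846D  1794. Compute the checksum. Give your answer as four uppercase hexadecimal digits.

One's-complement addition (fold any carry out of bit 15 back into bit 0):
  0x7F75 + 0x5E4E = 0x0DDC3
  0xDDC3 + 0x846D = 0x16230 → wrap carry → 0x6231
  0x6231 + 0x1794 = 0x079C5
One's-complement sum = 0x79C5.
Checksum = ~0x79C5 & 0xFFFF = 0x863A.

863A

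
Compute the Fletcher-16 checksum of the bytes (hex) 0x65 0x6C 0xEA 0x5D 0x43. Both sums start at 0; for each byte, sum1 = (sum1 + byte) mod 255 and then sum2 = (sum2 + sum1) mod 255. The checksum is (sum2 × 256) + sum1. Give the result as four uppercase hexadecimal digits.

Running sums (mod 255):
  after byte 0 (0x65): sum1=101, sum2=101
  after byte 1 (0x6C): sum1=209, sum2=55
  after byte 2 (0xEA): sum1=188, sum2=243
  after byte 3 (0x5D): sum1=26, sum2=14
  after byte 4 (0x43): sum1=93, sum2=107
Checksum = sum2·256 + sum1 = 107·256 + 93 = 27485 = 0x6B5D.

6B5D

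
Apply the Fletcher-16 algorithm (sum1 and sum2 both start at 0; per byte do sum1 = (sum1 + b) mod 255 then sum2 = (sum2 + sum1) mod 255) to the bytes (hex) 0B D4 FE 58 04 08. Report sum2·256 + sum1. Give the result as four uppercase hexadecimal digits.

Running sums (mod 255):
  after byte 0 (0B): sum1=11, sum2=11
  after byte 1 (D4): sum1=223, sum2=234
  after byte 2 (FE): sum1=222, sum2=201
  after byte 3 (58): sum1=55, sum2=1
  after byte 4 (04): sum1=59, sum2=60
  after byte 5 (08): sum1=67, sum2=127
Checksum = sum2·256 + sum1 = 127·256 + 67 = 32579 = 0x7F43.

7F43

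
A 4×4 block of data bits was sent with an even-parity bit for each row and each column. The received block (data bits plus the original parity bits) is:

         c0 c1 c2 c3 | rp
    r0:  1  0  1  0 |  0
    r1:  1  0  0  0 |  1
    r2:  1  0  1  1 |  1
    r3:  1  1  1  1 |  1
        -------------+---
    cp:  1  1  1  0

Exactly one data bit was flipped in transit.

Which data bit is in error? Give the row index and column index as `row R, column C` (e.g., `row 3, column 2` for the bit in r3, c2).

row 3, column 0

Recompute each row's even parity and compare to rp:
  r0: data parity 0, sent rp 0 → ok
  r1: data parity 1, sent rp 1 → ok
  r2: data parity 1, sent rp 1 → ok
  r3: data parity 0, sent rp 1 → mismatch
Recompute each column's even parity and compare to cp:
  c0: data parity 0, sent cp 1 → mismatch
  c1: data parity 1, sent cp 1 → ok
  c2: data parity 1, sent cp 1 → ok
  c3: data parity 0, sent cp 0 → ok
Exactly one row (r3) and one column (c0) fail → the flipped bit is at their intersection.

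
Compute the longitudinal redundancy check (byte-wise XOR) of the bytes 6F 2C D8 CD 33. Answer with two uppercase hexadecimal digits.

XOR the bytes together:
  start with 0x6F
  0x6F ⊕ 0x2C = 0x43
  0x43 ⊕ 0xD8 = 0x9B
  0x9B ⊕ 0xCD = 0x56
  0x56 ⊕ 0x33 = 0x65

65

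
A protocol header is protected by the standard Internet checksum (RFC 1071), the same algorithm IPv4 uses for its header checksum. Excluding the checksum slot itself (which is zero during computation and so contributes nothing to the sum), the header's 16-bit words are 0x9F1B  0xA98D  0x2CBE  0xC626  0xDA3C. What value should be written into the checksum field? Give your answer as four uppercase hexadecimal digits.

One's-complement addition (fold any carry out of bit 15 back into bit 0):
  0x9F1B + 0xA98D = 0x148A8 → wrap carry → 0x48A9
  0x48A9 + 0x2CBE = 0x07567
  0x7567 + 0xC626 = 0x13B8D → wrap carry → 0x3B8E
  0x3B8E + 0xDA3C = 0x115CA → wrap carry → 0x15CB
One's-complement sum = 0x15CB.
Checksum = ~0x15CB & 0xFFFF = 0xEA34.

EA34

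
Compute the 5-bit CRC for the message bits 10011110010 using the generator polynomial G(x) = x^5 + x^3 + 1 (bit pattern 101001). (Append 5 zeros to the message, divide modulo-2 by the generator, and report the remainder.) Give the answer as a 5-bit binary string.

Append 5 zeros: 1001111001000000. Divide by 101001 (XOR where the leading bit is 1):
  pos 0: 100111 XOR 101001 = 001110
  pos 2: 111010 XOR 101001 = 010011
  pos 3: 100110 XOR 101001 = 001111
  pos 5: 111110 XOR 101001 = 010111
  pos 6: 101110 XOR 101001 = 000111
  pos 9: 111000 XOR 101001 = 010001
  pos 10: 100010 XOR 101001 = 001011
Remainder (last 5 bits) = 01011. This is the CRC / FCS.

01011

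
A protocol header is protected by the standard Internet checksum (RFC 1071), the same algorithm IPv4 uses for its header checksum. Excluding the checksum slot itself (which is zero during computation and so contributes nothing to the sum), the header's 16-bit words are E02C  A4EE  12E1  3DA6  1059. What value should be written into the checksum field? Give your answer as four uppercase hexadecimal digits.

One's-complement addition (fold any carry out of bit 15 back into bit 0):
  0xE02C + 0xA4EE = 0x1851A → wrap carry → 0x851B
  0x851B + 0x12E1 = 0x097FC
  0x97FC + 0x3DA6 = 0x0D5A2
  0xD5A2 + 0x1059 = 0x0E5FB
One's-complement sum = 0xE5FB.
Checksum = ~0xE5FB & 0xFFFF = 0x1A04.

1A04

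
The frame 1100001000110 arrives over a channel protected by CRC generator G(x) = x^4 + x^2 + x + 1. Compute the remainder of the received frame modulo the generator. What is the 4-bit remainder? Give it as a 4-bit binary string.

Modulo-2 division of 1100001000110 by 10111:
  pos 0: 11000 XOR 10111 = 01111
  pos 1: 11110 XOR 10111 = 01001
  pos 2: 10011 XOR 10111 = 00100
  pos 4: 10000 XOR 10111 = 00111
  pos 6: 11101 XOR 10111 = 01010
  pos 7: 10101 XOR 10111 = 00010
Remainder = 0100 (nonzero — an error is detected).

0100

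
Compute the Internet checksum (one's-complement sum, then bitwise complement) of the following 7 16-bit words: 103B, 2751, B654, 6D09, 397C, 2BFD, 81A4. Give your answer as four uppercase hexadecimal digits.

BDF7

One's-complement addition (fold any carry out of bit 15 back into bit 0):
  0x103B + 0x2751 = 0x0378C
  0x378C + 0xB654 = 0x0EDE0
  0xEDE0 + 0x6D09 = 0x15AE9 → wrap carry → 0x5AEA
  0x5AEA + 0x397C = 0x09466
  0x9466 + 0x2BFD = 0x0C063
  0xC063 + 0x81A4 = 0x14207 → wrap carry → 0x4208
One's-complement sum = 0x4208.
Checksum = ~0x4208 & 0xFFFF = 0xBDF7.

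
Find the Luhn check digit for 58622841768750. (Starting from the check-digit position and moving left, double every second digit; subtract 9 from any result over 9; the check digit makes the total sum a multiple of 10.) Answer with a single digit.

5

Partial digits right→left: 0 5 7 8 6 7 1 4 8 2 2 6 8 5
Double every second digit counting from the check-digit position (so the 1st, 3rd, 5th, ... of the partial from the right).
  doubled (with −9 where >9): 0 5 3 2 7 4 7 → sum 28
  kept as-is: 5 8 7 4 2 6 5 → sum 37
Total = 28 + 37 = 65.
Check digit = (10 − (65 mod 10)) mod 10 = 5.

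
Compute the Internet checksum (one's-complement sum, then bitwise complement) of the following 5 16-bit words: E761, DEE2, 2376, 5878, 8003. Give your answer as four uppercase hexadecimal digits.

One's-complement addition (fold any carry out of bit 15 back into bit 0):
  0xE761 + 0xDEE2 = 0x1C643 → wrap carry → 0xC644
  0xC644 + 0x2376 = 0x0E9BA
  0xE9BA + 0x5878 = 0x14232 → wrap carry → 0x4233
  0x4233 + 0x8003 = 0x0C236
One's-complement sum = 0xC236.
Checksum = ~0xC236 & 0xFFFF = 0x3DC9.

3DC9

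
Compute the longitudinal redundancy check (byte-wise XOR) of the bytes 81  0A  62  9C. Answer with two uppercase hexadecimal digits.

75

XOR the bytes together:
  start with 0x81
  0x81 ⊕ 0x0A = 0x8B
  0x8B ⊕ 0x62 = 0xE9
  0xE9 ⊕ 0x9C = 0x75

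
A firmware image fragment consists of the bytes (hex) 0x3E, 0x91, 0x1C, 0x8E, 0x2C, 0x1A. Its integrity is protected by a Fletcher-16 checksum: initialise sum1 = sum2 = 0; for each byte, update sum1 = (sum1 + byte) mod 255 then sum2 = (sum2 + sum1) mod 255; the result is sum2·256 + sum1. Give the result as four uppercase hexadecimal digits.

Running sums (mod 255):
  after byte 0 (0x3E): sum1=62, sum2=62
  after byte 1 (0x91): sum1=207, sum2=14
  after byte 2 (0x1C): sum1=235, sum2=249
  after byte 3 (0x8E): sum1=122, sum2=116
  after byte 4 (0x2C): sum1=166, sum2=27
  after byte 5 (0x1A): sum1=192, sum2=219
Checksum = sum2·256 + sum1 = 219·256 + 192 = 56256 = 0xDBC0.

DBC0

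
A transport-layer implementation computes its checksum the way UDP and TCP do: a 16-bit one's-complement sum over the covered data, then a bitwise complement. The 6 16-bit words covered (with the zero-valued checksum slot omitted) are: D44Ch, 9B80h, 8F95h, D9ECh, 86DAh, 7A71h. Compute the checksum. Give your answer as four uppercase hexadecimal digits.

One's-complement addition (fold any carry out of bit 15 back into bit 0):
  0xD44C + 0x9B80 = 0x16FCC → wrap carry → 0x6FCD
  0x6FCD + 0x8F95 = 0x0FF62
  0xFF62 + 0xD9EC = 0x1D94E → wrap carry → 0xD94F
  0xD94F + 0x86DA = 0x16029 → wrap carry → 0x602A
  0x602A + 0x7A71 = 0x0DA9B
One's-complement sum = 0xDA9B.
Checksum = ~0xDA9B & 0xFFFF = 0x2564.

2564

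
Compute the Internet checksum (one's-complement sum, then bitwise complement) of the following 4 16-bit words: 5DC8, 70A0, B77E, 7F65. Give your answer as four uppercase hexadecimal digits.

FAB2

One's-complement addition (fold any carry out of bit 15 back into bit 0):
  0x5DC8 + 0x70A0 = 0x0CE68
  0xCE68 + 0xB77E = 0x185E6 → wrap carry → 0x85E7
  0x85E7 + 0x7F65 = 0x1054C → wrap carry → 0x054D
One's-complement sum = 0x054D.
Checksum = ~0x054D & 0xFFFF = 0xFAB2.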